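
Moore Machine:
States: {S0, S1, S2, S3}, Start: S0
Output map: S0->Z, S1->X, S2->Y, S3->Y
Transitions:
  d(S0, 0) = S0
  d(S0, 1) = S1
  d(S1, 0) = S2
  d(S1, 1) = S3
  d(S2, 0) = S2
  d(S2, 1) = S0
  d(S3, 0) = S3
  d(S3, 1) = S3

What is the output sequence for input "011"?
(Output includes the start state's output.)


Start: S0 (output Z)
  --0--> S0 (output Z)
  --1--> S1 (output X)
  --1--> S3 (output Y)

"ZZXY"


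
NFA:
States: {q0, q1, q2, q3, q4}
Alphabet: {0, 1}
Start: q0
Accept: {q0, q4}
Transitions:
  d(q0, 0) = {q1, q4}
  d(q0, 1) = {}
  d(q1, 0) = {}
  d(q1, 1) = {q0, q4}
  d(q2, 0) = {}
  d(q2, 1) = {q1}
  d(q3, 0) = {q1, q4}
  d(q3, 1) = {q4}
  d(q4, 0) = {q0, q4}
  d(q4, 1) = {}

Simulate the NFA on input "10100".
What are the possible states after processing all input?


Start: {q0}
  --1--> {}
  --0--> {}
  --1--> {}
  --0--> {}
  --0--> {}

{} (empty set, no valid transitions)


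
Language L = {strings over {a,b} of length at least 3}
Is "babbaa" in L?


length = 6

Yes, "babbaa" is in L


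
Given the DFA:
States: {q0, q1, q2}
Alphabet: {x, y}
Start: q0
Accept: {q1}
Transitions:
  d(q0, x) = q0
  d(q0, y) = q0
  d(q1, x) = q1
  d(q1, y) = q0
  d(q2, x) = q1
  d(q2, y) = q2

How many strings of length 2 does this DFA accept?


Enumerating all length-2 strings:
  "xx" -> q0 [reject]
  "xy" -> q0 [reject]
  "yx" -> q0 [reject]
  "yy" -> q0 [reject]

0 out of 4


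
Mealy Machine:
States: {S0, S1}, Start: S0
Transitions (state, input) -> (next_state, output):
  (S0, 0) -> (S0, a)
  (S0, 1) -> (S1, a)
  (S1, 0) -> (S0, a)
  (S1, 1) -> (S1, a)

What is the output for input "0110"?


Step-by-step:
  (S0, 0) -> (S0, a)
  (S0, 1) -> (S1, a)
  (S1, 1) -> (S1, a)
  (S1, 0) -> (S0, a)

"aaaa"


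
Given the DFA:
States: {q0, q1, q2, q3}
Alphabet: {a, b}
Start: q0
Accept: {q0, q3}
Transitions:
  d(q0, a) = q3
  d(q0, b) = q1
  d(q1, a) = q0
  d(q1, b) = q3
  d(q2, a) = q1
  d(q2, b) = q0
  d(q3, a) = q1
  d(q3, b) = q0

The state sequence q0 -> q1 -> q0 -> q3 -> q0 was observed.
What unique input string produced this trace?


Trace back each transition to find the symbol:
  q0 --[b]--> q1
  q1 --[a]--> q0
  q0 --[a]--> q3
  q3 --[b]--> q0

"baab"


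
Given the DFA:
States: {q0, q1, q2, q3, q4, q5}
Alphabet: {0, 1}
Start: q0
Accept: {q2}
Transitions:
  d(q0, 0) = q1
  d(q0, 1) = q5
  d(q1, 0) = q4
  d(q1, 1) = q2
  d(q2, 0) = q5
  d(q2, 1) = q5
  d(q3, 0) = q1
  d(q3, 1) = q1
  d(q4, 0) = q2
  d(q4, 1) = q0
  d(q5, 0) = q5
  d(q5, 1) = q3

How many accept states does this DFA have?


Accept states listed: {q2}
Counting: q2(1)

1


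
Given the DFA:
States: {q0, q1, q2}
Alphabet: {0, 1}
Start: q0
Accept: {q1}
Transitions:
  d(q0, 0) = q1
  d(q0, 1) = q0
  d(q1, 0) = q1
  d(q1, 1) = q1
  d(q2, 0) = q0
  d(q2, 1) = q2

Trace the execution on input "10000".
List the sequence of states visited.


Input: 10000
d(q0, 1) = q0
d(q0, 0) = q1
d(q1, 0) = q1
d(q1, 0) = q1
d(q1, 0) = q1


q0 -> q0 -> q1 -> q1 -> q1 -> q1


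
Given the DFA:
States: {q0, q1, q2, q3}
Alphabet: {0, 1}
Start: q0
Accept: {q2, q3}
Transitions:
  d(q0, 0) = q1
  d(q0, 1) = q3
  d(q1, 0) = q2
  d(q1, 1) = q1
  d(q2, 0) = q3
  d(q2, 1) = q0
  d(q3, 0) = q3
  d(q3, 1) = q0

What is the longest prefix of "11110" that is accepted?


Run the DFA, marking each prefix where the state is accepting:
  "" -> q0 [reject]
  "1" -> q3 [accept]
  "11" -> q0 [reject]
  "111" -> q3 [accept]
  "1111" -> q0 [reject]
  "11110" -> q1 [reject]

"111"


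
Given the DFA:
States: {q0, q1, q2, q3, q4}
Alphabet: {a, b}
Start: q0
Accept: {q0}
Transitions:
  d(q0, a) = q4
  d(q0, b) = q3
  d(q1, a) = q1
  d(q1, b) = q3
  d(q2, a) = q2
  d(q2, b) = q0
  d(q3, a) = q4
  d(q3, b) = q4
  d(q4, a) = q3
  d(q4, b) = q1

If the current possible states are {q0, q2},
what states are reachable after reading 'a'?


Apply transition on 'a' from each current state:
  d(q0, a) = q4
  d(q2, a) = q2

{q2, q4}


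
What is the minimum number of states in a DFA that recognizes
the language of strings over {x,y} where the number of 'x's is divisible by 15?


States track (count of 'x') mod 15.
Need 15 states: one per remainder 0..14; accept = remainder 0.

15


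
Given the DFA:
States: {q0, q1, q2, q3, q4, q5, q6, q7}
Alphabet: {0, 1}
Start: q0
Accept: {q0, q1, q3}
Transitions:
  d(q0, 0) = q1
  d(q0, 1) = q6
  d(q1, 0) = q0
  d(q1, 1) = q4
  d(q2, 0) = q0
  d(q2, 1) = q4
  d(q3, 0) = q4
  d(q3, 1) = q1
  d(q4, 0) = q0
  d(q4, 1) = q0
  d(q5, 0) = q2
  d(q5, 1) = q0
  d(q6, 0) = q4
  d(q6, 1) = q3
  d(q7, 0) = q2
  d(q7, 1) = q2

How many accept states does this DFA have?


Accept states listed: {q0, q1, q3}
Counting: q0(1) q1(2) q3(3)

3


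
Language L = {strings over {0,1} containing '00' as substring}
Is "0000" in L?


'00' occurs at index 0

Yes, "0000" is in L


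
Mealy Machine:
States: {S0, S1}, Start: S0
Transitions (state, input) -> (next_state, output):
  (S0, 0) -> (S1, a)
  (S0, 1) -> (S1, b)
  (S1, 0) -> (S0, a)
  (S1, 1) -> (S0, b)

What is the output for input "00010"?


Step-by-step:
  (S0, 0) -> (S1, a)
  (S1, 0) -> (S0, a)
  (S0, 0) -> (S1, a)
  (S1, 1) -> (S0, b)
  (S0, 0) -> (S1, a)

"aaaba"


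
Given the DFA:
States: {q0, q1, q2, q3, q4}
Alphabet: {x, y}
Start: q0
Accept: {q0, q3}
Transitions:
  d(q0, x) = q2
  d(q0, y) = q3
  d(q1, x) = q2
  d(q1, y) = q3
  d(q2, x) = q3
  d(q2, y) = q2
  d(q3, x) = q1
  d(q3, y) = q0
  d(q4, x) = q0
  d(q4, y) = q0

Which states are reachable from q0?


BFS from q0:
  layer 0: {q0}
  layer 1: {q2, q3}
  layer 2: {q1}

{q0, q1, q2, q3}


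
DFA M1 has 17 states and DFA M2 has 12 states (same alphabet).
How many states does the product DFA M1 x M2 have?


Product construction pairs every M1 state with every M2 state.
17 * 12 = 204

204


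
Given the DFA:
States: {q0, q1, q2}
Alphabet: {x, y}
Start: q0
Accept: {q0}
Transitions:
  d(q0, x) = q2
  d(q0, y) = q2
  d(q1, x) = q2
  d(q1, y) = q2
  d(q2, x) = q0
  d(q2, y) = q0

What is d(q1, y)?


Looking up transition d(q1, y)

q2


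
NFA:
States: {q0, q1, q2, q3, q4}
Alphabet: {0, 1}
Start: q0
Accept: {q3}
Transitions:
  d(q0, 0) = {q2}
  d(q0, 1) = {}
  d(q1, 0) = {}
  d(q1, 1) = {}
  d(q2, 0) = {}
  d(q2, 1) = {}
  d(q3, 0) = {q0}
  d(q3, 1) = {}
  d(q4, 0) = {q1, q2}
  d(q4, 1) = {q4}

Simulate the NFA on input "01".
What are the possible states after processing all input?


Start: {q0}
  --0--> {q2}
  --1--> {}

{} (empty set, no valid transitions)


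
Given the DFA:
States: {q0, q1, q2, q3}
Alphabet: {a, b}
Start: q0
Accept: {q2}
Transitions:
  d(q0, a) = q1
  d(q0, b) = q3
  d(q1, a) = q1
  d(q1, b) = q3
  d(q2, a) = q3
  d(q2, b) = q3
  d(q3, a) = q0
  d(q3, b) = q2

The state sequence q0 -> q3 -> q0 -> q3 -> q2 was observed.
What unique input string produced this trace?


Trace back each transition to find the symbol:
  q0 --[b]--> q3
  q3 --[a]--> q0
  q0 --[b]--> q3
  q3 --[b]--> q2

"babb"


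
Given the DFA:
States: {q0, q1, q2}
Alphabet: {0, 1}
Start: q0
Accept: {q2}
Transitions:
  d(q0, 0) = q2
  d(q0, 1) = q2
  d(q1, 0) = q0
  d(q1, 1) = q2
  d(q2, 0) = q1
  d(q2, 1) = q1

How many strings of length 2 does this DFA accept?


Enumerating all length-2 strings:
  "00" -> q1 [reject]
  "01" -> q1 [reject]
  "10" -> q1 [reject]
  "11" -> q1 [reject]

0 out of 4


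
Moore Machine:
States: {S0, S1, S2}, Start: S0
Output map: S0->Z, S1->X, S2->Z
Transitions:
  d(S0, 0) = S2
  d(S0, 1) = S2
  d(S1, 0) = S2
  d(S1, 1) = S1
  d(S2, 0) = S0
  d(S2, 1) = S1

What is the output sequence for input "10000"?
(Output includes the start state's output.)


Start: S0 (output Z)
  --1--> S2 (output Z)
  --0--> S0 (output Z)
  --0--> S2 (output Z)
  --0--> S0 (output Z)
  --0--> S2 (output Z)

"ZZZZZZ"


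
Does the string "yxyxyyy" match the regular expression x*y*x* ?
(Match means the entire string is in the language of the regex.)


|string| = 7; first = 'y'; last = 'y'

No, "yxyxyyy" does not match x*y*x*


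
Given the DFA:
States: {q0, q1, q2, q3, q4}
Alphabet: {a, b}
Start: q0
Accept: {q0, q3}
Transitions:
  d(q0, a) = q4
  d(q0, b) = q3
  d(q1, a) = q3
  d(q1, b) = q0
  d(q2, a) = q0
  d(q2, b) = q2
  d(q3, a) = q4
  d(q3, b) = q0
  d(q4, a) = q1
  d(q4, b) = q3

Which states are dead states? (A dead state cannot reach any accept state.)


Forward reachability from each state:
  q0 -> reaches accept state q0 (live)
  q1 -> reaches accept state q0 (live)
  q2 -> reaches accept state q0 (live)
  q3 -> reaches accept state q0 (live)
  q4 -> reaches accept state q0 (live)

None (all states can reach an accept state)


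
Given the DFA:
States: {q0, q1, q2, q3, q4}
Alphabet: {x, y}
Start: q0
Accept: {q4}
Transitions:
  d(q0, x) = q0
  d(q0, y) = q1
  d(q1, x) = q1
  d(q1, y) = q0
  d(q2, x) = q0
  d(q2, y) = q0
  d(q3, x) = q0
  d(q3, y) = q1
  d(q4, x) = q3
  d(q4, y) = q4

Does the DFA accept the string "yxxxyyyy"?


Trace: q0 -> q1 -> q1 -> q1 -> q1 -> q0 -> q1 -> q0 -> q1
Final state: q1
Accept states: {q4}

No, rejected (final state q1 is not an accept state)


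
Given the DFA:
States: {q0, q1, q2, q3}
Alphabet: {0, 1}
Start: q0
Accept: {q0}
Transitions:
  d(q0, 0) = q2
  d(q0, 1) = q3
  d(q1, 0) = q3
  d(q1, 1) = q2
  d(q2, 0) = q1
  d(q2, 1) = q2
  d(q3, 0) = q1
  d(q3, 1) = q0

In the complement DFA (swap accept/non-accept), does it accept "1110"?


Trace: q0 -> q3 -> q0 -> q3 -> q1
Final: q1
Original accept: {q0}
Complement: q1 is not in original accept

Yes, complement accepts (original rejects)


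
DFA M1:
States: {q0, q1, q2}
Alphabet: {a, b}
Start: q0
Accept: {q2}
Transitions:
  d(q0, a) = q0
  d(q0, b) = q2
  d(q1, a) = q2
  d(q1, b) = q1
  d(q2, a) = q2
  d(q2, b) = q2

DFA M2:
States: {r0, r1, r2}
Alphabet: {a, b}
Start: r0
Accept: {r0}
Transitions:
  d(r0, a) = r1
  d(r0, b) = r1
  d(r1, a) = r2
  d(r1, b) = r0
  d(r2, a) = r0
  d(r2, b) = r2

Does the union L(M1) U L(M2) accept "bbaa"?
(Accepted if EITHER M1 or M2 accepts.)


M1: final=q2 accepted=True
M2: final=r2 accepted=False

Yes, union accepts


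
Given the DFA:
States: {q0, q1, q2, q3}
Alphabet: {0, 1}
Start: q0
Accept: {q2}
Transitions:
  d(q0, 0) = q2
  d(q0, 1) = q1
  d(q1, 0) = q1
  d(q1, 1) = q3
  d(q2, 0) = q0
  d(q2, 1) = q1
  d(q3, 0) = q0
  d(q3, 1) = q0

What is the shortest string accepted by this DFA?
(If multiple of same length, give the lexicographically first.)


BFS by string length (lex-first path to each state shown):
  len 0: q0<-""
  len 1: q1<-"1", q2<-"0"
Found accept state at length 1.

"0"


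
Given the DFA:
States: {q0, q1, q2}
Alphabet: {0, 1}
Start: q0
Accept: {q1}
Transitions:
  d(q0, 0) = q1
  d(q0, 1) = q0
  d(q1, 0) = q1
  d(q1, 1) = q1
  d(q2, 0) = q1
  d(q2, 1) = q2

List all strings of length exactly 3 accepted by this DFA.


All strings of length 3: 8 total
Accepted: 7

"000", "001", "010", "011", "100", "101", "110"


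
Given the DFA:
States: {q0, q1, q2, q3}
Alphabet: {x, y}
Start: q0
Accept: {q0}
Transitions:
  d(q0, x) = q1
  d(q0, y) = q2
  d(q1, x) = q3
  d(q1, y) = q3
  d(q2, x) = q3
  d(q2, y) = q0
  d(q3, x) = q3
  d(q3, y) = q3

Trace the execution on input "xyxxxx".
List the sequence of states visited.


Input: xyxxxx
d(q0, x) = q1
d(q1, y) = q3
d(q3, x) = q3
d(q3, x) = q3
d(q3, x) = q3
d(q3, x) = q3


q0 -> q1 -> q3 -> q3 -> q3 -> q3 -> q3


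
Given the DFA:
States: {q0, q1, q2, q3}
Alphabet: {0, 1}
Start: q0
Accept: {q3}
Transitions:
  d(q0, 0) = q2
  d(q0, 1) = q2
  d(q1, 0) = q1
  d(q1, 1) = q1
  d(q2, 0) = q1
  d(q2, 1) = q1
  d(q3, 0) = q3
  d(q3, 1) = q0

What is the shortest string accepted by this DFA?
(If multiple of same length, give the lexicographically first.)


BFS by string length (lex-first path to each state shown):
  len 0: q0<-""
  len 1: q2<-"0"
  len 2: q1<-"00"
  len 3: q1<-"000"
  len 4: q1<-"0000"
  len 5: q1<-"00000"
  len 6: q1<-"000000"
  len 7: q1<-"0000000"
  len 8: q1<-"00000000"

No string accepted (empty language)


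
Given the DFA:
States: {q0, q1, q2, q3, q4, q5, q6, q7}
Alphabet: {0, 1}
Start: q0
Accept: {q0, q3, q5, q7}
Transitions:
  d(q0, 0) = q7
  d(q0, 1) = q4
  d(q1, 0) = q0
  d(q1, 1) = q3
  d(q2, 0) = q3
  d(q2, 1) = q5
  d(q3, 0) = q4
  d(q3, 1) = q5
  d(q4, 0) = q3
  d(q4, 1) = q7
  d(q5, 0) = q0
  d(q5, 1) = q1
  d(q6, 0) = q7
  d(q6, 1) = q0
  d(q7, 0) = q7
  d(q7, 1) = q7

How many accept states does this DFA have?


Accept states listed: {q0, q3, q5, q7}
Counting: q0(1) q3(2) q5(3) q7(4)

4


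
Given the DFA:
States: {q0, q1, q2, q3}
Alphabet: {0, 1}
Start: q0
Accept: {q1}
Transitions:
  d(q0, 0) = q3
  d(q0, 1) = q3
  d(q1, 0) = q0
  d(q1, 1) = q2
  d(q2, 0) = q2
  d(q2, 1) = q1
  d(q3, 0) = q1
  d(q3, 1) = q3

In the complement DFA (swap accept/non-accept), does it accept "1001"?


Trace: q0 -> q3 -> q1 -> q0 -> q3
Final: q3
Original accept: {q1}
Complement: q3 is not in original accept

Yes, complement accepts (original rejects)


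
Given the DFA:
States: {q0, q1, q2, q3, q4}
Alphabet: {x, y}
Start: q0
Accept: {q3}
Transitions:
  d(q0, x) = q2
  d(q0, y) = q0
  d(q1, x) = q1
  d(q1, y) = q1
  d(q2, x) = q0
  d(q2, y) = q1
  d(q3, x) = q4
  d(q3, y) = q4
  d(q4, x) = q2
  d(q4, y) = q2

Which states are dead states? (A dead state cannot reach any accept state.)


Forward reachability from each state:
  q0 -> reaches {q0, q1, q2}, no accept state (dead)
  q1 -> reaches {q1}, no accept state (dead)
  q2 -> reaches {q0, q1, q2}, no accept state (dead)
  q3 -> reaches accept state q3 (live)
  q4 -> reaches {q0, q1, q2, q4}, no accept state (dead)

{q0, q1, q2, q4}


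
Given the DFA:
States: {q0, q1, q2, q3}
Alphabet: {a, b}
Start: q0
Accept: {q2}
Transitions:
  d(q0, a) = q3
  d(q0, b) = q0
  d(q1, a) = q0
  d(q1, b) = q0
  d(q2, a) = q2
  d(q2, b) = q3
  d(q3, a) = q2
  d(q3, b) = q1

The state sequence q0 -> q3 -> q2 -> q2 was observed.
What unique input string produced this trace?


Trace back each transition to find the symbol:
  q0 --[a]--> q3
  q3 --[a]--> q2
  q2 --[a]--> q2

"aaa"


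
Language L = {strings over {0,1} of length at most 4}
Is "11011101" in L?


length = 8

No, "11011101" is not in L


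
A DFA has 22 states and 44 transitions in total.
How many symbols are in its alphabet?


Each state has exactly one transition per symbol.
|alphabet| = transitions / states = 44 / 22 = 2

2


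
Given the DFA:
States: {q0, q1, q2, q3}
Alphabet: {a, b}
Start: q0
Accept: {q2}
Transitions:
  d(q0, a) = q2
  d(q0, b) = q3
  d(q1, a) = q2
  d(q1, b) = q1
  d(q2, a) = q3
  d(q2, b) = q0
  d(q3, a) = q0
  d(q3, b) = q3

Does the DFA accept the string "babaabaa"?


Trace: q0 -> q3 -> q0 -> q3 -> q0 -> q2 -> q0 -> q2 -> q3
Final state: q3
Accept states: {q2}

No, rejected (final state q3 is not an accept state)


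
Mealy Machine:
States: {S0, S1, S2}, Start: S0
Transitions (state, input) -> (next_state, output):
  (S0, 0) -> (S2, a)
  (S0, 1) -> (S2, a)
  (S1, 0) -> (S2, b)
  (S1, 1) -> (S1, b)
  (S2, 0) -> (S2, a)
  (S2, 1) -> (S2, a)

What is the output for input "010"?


Step-by-step:
  (S0, 0) -> (S2, a)
  (S2, 1) -> (S2, a)
  (S2, 0) -> (S2, a)

"aaa"


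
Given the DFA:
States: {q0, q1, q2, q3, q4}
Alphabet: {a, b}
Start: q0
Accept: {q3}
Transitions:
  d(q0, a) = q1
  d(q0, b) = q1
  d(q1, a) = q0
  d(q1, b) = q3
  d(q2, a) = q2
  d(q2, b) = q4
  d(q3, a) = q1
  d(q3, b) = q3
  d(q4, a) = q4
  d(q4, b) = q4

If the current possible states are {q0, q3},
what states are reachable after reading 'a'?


Apply transition on 'a' from each current state:
  d(q0, a) = q1
  d(q3, a) = q1

{q1}


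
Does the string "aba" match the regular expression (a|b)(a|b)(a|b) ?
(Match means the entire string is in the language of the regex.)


|string| = 3; first = 'a'; last = 'a'

Yes, "aba" matches (a|b)(a|b)(a|b)


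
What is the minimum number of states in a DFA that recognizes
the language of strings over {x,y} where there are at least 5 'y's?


States: count = 0, 1, ..., 4, and a final '>= 5' state.
Total: 5 + 1 = 6. Accept = '>= 5' state.

6


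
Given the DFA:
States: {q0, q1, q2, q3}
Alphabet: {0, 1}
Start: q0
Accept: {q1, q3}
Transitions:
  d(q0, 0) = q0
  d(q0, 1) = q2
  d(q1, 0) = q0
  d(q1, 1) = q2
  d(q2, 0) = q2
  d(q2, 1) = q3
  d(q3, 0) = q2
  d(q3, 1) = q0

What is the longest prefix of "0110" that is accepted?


Run the DFA, marking each prefix where the state is accepting:
  "" -> q0 [reject]
  "0" -> q0 [reject]
  "01" -> q2 [reject]
  "011" -> q3 [accept]
  "0110" -> q2 [reject]

"011"


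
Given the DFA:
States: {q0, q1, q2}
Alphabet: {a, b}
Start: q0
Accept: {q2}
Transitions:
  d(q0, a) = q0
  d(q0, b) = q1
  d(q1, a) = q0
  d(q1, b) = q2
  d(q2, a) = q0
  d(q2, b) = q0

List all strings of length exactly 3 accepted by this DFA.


All strings of length 3: 8 total
Accepted: 1

"abb"


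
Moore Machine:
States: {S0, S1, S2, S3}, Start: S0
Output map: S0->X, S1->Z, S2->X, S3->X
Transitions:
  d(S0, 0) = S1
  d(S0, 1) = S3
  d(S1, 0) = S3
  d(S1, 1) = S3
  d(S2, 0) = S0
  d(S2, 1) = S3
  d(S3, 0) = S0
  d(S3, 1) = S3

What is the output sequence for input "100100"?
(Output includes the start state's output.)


Start: S0 (output X)
  --1--> S3 (output X)
  --0--> S0 (output X)
  --0--> S1 (output Z)
  --1--> S3 (output X)
  --0--> S0 (output X)
  --0--> S1 (output Z)

"XXXZXXZ"


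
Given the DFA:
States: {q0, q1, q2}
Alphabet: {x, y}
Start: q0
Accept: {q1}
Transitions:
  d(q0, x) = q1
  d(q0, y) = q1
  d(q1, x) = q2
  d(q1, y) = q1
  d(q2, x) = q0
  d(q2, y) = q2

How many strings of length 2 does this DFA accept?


Enumerating all length-2 strings:
  "xx" -> q2 [reject]
  "xy" -> q1 [accept]
  "yx" -> q2 [reject]
  "yy" -> q1 [accept]

2 out of 4


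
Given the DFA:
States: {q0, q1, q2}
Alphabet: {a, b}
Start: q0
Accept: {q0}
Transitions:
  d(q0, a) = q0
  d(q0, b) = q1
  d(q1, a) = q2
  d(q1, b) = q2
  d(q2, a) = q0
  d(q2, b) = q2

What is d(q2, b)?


Looking up transition d(q2, b)

q2


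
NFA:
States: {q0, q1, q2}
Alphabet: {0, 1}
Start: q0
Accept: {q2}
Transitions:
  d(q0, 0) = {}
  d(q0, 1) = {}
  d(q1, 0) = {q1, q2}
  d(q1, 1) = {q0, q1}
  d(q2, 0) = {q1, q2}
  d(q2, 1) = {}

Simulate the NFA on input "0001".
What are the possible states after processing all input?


Start: {q0}
  --0--> {}
  --0--> {}
  --0--> {}
  --1--> {}

{} (empty set, no valid transitions)


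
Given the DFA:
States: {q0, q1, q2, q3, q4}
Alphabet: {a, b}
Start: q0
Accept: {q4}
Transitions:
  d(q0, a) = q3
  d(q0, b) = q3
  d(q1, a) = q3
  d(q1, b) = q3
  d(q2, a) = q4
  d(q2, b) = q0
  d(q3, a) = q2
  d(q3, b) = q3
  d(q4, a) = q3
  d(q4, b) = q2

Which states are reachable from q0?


BFS from q0:
  layer 0: {q0}
  layer 1: {q3}
  layer 2: {q2}
  layer 3: {q4}

{q0, q2, q3, q4}


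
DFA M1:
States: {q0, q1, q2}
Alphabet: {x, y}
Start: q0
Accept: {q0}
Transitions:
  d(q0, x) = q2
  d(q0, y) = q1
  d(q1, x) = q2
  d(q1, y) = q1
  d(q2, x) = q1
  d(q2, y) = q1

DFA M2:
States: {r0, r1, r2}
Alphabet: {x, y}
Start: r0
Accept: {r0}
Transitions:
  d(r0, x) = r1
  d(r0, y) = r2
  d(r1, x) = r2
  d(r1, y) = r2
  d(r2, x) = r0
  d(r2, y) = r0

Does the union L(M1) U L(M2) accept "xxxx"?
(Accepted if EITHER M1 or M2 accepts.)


M1: final=q1 accepted=False
M2: final=r1 accepted=False

No, union rejects (neither accepts)


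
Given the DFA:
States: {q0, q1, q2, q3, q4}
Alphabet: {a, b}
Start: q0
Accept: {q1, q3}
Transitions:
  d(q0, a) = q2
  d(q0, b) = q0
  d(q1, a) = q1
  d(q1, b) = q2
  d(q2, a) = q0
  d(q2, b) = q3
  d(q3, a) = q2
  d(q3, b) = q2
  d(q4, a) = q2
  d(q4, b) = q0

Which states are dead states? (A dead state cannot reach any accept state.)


Forward reachability from each state:
  q0 -> reaches accept state q3 (live)
  q1 -> reaches accept state q1 (live)
  q2 -> reaches accept state q3 (live)
  q3 -> reaches accept state q3 (live)
  q4 -> reaches accept state q3 (live)

None (all states can reach an accept state)


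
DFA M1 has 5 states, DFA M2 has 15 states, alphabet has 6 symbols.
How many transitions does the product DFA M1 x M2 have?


Product DFA has 5 * 15 = 75 states.
Each has 6 transitions: 75 * 6 = 450

450


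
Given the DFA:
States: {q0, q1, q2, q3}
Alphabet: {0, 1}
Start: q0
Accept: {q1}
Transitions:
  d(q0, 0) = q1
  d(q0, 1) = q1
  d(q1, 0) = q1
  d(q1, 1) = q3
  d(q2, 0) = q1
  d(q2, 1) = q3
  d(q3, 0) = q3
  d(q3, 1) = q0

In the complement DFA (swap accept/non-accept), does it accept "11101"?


Trace: q0 -> q1 -> q3 -> q0 -> q1 -> q3
Final: q3
Original accept: {q1}
Complement: q3 is not in original accept

Yes, complement accepts (original rejects)


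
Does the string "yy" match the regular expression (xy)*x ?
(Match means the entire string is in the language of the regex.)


|string| = 2; first = 'y'; last = 'y'

No, "yy" does not match (xy)*x


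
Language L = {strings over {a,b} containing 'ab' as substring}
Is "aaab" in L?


'ab' occurs at index 2

Yes, "aaab" is in L


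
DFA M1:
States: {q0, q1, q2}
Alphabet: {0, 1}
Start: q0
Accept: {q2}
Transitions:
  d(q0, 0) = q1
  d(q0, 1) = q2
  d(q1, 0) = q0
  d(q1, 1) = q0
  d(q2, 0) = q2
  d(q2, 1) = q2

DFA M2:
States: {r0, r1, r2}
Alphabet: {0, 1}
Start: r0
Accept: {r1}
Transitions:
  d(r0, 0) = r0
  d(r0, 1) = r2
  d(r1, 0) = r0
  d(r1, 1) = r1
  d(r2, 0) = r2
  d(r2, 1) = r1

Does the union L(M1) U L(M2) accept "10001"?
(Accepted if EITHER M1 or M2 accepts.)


M1: final=q2 accepted=True
M2: final=r1 accepted=True

Yes, union accepts


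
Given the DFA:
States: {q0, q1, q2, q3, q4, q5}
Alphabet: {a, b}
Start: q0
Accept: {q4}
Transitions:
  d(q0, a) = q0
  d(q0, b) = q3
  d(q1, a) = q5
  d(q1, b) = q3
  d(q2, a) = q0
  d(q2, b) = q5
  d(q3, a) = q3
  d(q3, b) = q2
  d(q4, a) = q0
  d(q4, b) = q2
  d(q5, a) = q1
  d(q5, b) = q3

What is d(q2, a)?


Looking up transition d(q2, a)

q0


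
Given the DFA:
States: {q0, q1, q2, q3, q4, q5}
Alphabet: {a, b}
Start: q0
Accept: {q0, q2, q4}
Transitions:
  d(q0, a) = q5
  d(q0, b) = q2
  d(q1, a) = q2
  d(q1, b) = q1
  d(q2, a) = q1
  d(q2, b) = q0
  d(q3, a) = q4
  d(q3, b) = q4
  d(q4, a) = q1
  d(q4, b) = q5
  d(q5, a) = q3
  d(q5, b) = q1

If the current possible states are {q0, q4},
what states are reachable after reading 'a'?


Apply transition on 'a' from each current state:
  d(q0, a) = q5
  d(q4, a) = q1

{q1, q5}


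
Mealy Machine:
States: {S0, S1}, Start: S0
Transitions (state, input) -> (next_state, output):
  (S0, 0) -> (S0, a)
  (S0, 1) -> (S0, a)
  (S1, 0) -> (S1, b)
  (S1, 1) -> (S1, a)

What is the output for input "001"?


Step-by-step:
  (S0, 0) -> (S0, a)
  (S0, 0) -> (S0, a)
  (S0, 1) -> (S0, a)

"aaa"


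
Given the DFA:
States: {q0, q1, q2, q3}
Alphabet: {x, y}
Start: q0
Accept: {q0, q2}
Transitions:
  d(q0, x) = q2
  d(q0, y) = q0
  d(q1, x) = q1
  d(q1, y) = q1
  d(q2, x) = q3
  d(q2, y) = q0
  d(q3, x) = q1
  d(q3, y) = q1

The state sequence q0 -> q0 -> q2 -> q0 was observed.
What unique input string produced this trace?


Trace back each transition to find the symbol:
  q0 --[y]--> q0
  q0 --[x]--> q2
  q2 --[y]--> q0

"yxy"


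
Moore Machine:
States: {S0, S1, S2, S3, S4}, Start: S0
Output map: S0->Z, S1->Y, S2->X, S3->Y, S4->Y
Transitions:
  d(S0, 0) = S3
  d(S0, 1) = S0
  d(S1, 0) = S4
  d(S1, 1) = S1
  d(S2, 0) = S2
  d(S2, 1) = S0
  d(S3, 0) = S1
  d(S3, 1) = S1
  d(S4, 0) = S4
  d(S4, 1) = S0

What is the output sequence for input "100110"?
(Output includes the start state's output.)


Start: S0 (output Z)
  --1--> S0 (output Z)
  --0--> S3 (output Y)
  --0--> S1 (output Y)
  --1--> S1 (output Y)
  --1--> S1 (output Y)
  --0--> S4 (output Y)

"ZZYYYYY"


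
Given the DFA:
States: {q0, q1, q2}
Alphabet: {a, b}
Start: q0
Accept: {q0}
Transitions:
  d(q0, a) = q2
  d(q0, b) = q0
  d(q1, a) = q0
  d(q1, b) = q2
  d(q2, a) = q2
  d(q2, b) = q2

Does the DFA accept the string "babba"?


Trace: q0 -> q0 -> q2 -> q2 -> q2 -> q2
Final state: q2
Accept states: {q0}

No, rejected (final state q2 is not an accept state)


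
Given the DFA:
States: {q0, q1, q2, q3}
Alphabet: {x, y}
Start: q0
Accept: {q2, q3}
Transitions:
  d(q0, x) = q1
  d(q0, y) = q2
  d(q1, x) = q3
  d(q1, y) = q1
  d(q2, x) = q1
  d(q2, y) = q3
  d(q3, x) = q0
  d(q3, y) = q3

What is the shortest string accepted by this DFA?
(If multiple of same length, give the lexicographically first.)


BFS by string length (lex-first path to each state shown):
  len 0: q0<-""
  len 1: q1<-"x", q2<-"y"
Found accept state at length 1.

"y"


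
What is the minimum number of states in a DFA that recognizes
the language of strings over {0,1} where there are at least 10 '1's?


States: count = 0, 1, ..., 9, and a final '>= 10' state.
Total: 10 + 1 = 11. Accept = '>= 10' state.

11


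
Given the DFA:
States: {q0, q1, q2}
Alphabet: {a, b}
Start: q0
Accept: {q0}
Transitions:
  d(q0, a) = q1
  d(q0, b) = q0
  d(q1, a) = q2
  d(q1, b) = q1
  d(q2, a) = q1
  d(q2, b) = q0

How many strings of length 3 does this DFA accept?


Enumerating all length-3 strings:
  "aaa" -> q1 [reject]
  "aab" -> q0 [accept]
  "aba" -> q2 [reject]
  "abb" -> q1 [reject]
  "baa" -> q2 [reject]
  "bab" -> q1 [reject]
  "bba" -> q1 [reject]
  "bbb" -> q0 [accept]

2 out of 8


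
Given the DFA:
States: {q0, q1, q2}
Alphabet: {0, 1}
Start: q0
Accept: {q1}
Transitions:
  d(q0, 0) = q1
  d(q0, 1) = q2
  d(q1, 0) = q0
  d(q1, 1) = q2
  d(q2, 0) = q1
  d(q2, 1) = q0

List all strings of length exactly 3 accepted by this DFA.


All strings of length 3: 8 total
Accepted: 3

"000", "010", "110"


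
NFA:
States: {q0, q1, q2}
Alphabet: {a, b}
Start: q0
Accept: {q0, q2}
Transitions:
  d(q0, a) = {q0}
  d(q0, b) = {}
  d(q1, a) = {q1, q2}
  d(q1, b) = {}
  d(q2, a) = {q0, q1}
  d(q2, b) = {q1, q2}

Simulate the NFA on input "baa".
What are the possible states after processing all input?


Start: {q0}
  --b--> {}
  --a--> {}
  --a--> {}

{} (empty set, no valid transitions)


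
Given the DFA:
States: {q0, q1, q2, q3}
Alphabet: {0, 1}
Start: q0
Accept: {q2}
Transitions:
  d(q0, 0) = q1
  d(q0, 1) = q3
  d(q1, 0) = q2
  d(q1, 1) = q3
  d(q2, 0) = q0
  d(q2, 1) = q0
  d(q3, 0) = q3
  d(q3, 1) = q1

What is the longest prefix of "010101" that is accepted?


Run the DFA, marking each prefix where the state is accepting:
  "" -> q0 [reject]
  "0" -> q1 [reject]
  "01" -> q3 [reject]
  "010" -> q3 [reject]
  "0101" -> q1 [reject]
  "01010" -> q2 [accept]
  "010101" -> q0 [reject]

"01010"


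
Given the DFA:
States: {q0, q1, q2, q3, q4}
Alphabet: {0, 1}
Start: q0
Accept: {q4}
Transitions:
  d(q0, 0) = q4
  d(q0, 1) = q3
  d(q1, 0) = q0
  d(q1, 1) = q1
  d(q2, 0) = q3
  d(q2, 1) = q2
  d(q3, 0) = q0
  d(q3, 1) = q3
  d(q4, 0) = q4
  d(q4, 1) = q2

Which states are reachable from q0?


BFS from q0:
  layer 0: {q0}
  layer 1: {q3, q4}
  layer 2: {q2}

{q0, q2, q3, q4}


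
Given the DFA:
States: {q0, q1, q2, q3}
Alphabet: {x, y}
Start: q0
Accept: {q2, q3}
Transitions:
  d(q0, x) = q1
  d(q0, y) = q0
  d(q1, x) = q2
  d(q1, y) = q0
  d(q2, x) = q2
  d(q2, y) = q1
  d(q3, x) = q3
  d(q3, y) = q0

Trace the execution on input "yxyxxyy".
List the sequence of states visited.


Input: yxyxxyy
d(q0, y) = q0
d(q0, x) = q1
d(q1, y) = q0
d(q0, x) = q1
d(q1, x) = q2
d(q2, y) = q1
d(q1, y) = q0


q0 -> q0 -> q1 -> q0 -> q1 -> q2 -> q1 -> q0


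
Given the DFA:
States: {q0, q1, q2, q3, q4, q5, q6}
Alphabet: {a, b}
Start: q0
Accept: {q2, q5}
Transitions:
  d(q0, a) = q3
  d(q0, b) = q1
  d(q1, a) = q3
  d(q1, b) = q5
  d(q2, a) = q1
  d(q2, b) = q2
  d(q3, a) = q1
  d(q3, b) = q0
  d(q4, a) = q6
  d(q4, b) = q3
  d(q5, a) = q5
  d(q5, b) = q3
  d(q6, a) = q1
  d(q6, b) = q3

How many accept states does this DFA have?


Accept states listed: {q2, q5}
Counting: q2(1) q5(2)

2


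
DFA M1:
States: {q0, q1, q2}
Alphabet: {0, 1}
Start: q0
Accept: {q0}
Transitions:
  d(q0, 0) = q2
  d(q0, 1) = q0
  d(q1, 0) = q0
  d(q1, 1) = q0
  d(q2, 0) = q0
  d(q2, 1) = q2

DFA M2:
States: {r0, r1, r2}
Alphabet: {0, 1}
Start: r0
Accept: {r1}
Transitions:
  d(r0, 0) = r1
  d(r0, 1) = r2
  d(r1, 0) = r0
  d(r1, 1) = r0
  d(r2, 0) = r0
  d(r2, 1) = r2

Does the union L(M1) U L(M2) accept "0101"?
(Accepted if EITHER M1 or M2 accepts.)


M1: final=q0 accepted=True
M2: final=r0 accepted=False

Yes, union accepts


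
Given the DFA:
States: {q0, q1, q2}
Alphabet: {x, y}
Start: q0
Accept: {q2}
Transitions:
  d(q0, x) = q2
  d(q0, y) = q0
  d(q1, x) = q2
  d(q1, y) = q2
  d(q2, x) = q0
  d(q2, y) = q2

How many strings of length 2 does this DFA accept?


Enumerating all length-2 strings:
  "xx" -> q0 [reject]
  "xy" -> q2 [accept]
  "yx" -> q2 [accept]
  "yy" -> q0 [reject]

2 out of 4


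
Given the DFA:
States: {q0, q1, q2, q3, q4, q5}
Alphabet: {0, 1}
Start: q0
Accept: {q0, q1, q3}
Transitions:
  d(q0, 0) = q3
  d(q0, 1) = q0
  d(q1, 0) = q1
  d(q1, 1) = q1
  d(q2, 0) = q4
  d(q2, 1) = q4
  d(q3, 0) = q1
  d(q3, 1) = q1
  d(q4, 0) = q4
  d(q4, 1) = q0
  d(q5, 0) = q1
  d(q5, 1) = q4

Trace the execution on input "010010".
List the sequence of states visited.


Input: 010010
d(q0, 0) = q3
d(q3, 1) = q1
d(q1, 0) = q1
d(q1, 0) = q1
d(q1, 1) = q1
d(q1, 0) = q1


q0 -> q3 -> q1 -> q1 -> q1 -> q1 -> q1


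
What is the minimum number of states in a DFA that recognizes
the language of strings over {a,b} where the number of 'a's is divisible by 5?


States track (count of 'a') mod 5.
Need 5 states: one per remainder 0..4; accept = remainder 0.

5


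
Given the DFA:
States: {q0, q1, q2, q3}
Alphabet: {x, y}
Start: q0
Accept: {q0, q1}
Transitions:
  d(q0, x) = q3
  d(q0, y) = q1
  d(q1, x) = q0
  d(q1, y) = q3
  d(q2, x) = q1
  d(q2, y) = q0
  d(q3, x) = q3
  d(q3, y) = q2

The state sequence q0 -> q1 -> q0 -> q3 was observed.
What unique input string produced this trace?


Trace back each transition to find the symbol:
  q0 --[y]--> q1
  q1 --[x]--> q0
  q0 --[x]--> q3

"yxx"


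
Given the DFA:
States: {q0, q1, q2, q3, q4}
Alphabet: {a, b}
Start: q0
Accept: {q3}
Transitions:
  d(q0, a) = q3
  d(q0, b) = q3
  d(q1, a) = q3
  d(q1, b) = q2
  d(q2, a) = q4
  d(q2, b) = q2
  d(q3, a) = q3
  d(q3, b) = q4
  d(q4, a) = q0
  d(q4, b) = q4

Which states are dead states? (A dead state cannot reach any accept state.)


Forward reachability from each state:
  q0 -> reaches accept state q3 (live)
  q1 -> reaches accept state q3 (live)
  q2 -> reaches accept state q3 (live)
  q3 -> reaches accept state q3 (live)
  q4 -> reaches accept state q3 (live)

None (all states can reach an accept state)


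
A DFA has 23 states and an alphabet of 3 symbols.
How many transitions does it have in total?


Each state has exactly one transition per symbol.
23 * 3 = 69

69


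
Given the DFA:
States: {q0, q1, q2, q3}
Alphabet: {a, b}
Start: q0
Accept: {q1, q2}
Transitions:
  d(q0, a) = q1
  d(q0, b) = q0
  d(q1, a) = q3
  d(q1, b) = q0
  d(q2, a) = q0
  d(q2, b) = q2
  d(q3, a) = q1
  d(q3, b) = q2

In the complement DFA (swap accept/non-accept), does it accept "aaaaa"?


Trace: q0 -> q1 -> q3 -> q1 -> q3 -> q1
Final: q1
Original accept: {q1, q2}
Complement: q1 is in original accept

No, complement rejects (original accepts)


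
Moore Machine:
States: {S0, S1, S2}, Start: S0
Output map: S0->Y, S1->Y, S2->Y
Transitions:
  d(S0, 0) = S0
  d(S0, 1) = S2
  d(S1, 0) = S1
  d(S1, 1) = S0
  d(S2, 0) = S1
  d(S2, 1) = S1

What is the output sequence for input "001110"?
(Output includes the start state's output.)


Start: S0 (output Y)
  --0--> S0 (output Y)
  --0--> S0 (output Y)
  --1--> S2 (output Y)
  --1--> S1 (output Y)
  --1--> S0 (output Y)
  --0--> S0 (output Y)

"YYYYYYY"


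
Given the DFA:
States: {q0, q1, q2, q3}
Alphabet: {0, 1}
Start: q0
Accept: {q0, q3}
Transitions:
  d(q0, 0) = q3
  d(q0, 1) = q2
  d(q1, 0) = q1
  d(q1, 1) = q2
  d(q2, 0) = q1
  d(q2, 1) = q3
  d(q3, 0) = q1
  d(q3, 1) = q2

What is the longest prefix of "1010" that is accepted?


Run the DFA, marking each prefix where the state is accepting:
  "" -> q0 [accept]
  "1" -> q2 [reject]
  "10" -> q1 [reject]
  "101" -> q2 [reject]
  "1010" -> q1 [reject]

""


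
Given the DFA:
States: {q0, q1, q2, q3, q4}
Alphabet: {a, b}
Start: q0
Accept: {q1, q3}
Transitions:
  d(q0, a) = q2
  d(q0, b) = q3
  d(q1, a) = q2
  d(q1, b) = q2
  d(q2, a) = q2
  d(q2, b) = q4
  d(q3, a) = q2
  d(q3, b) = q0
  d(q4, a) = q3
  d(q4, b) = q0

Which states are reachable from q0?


BFS from q0:
  layer 0: {q0}
  layer 1: {q2, q3}
  layer 2: {q4}

{q0, q2, q3, q4}


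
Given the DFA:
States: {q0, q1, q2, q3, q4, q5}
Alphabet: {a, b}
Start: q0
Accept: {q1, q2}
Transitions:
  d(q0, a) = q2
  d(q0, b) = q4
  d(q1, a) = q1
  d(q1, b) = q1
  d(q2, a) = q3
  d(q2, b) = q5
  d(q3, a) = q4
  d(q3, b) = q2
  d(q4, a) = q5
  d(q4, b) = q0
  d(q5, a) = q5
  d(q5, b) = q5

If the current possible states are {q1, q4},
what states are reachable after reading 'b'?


Apply transition on 'b' from each current state:
  d(q1, b) = q1
  d(q4, b) = q0

{q0, q1}


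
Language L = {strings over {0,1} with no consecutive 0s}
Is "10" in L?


'00' does not occur

Yes, "10" is in L


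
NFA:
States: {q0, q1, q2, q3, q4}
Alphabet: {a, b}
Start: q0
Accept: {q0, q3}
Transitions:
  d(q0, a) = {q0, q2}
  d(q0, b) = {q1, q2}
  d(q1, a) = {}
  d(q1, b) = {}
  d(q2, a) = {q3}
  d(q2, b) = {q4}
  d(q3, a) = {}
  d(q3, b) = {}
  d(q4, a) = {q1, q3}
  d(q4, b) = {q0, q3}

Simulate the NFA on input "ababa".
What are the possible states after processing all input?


Start: {q0}
  --a--> {q0, q2}
  --b--> {q1, q2, q4}
  --a--> {q1, q3}
  --b--> {}
  --a--> {}

{} (empty set, no valid transitions)


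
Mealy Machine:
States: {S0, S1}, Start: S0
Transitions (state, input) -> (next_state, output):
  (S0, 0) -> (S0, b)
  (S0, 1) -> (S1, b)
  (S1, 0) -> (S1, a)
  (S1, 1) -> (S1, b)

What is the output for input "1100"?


Step-by-step:
  (S0, 1) -> (S1, b)
  (S1, 1) -> (S1, b)
  (S1, 0) -> (S1, a)
  (S1, 0) -> (S1, a)

"bbaa"


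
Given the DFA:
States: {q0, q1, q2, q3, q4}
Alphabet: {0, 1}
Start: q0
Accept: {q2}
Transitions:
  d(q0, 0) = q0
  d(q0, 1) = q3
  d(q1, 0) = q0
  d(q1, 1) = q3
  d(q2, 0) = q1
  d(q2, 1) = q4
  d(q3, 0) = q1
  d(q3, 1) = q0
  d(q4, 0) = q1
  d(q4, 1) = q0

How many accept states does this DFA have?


Accept states listed: {q2}
Counting: q2(1)

1


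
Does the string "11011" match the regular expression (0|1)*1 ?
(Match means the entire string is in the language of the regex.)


|string| = 5; first = '1'; last = '1'

Yes, "11011" matches (0|1)*1


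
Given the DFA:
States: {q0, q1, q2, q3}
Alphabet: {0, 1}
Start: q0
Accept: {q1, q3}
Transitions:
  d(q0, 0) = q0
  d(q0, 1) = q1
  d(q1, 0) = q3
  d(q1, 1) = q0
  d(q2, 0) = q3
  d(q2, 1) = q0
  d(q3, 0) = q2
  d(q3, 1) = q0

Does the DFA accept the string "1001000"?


Trace: q0 -> q1 -> q3 -> q2 -> q0 -> q0 -> q0 -> q0
Final state: q0
Accept states: {q1, q3}

No, rejected (final state q0 is not an accept state)


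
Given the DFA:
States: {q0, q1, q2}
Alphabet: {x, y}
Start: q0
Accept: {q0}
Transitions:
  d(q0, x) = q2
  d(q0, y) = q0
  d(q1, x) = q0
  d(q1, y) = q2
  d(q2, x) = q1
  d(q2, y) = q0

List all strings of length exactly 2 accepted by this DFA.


All strings of length 2: 4 total
Accepted: 2

"xy", "yy"


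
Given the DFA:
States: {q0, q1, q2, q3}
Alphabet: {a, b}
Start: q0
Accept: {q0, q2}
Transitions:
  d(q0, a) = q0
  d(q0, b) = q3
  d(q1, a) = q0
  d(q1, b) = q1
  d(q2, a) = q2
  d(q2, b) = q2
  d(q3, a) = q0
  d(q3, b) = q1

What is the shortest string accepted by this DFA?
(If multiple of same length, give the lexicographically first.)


BFS by string length (lex-first path to each state shown):
  len 0: q0<-""
Found accept state at length 0.

"" (empty string)


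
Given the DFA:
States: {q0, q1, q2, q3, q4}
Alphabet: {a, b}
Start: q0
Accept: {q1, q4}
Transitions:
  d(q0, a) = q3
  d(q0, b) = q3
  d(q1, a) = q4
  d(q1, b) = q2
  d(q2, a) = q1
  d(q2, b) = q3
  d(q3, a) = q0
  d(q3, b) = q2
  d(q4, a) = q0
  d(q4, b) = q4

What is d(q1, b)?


Looking up transition d(q1, b)

q2


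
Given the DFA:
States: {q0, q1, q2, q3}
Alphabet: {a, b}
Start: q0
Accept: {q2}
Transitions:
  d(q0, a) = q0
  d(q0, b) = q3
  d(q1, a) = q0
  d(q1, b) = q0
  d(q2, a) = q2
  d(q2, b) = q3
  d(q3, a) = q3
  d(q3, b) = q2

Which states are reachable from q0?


BFS from q0:
  layer 0: {q0}
  layer 1: {q3}
  layer 2: {q2}

{q0, q2, q3}


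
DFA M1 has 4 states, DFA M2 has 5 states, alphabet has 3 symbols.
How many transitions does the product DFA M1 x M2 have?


Product DFA has 4 * 5 = 20 states.
Each has 3 transitions: 20 * 3 = 60

60


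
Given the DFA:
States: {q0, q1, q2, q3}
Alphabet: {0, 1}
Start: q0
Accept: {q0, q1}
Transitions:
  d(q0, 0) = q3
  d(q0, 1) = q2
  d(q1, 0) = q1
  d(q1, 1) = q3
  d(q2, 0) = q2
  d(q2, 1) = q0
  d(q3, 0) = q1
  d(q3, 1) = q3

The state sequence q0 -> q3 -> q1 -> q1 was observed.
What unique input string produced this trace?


Trace back each transition to find the symbol:
  q0 --[0]--> q3
  q3 --[0]--> q1
  q1 --[0]--> q1

"000"


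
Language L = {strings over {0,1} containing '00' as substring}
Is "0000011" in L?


'00' occurs at index 0

Yes, "0000011" is in L


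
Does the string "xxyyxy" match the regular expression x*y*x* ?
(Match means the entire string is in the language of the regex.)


|string| = 6; first = 'x'; last = 'y'

No, "xxyyxy" does not match x*y*x*


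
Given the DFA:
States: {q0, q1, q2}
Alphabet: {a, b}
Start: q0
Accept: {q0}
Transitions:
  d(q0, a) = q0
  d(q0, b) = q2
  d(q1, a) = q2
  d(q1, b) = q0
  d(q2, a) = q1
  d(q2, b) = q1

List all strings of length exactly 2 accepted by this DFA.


All strings of length 2: 4 total
Accepted: 1

"aa"


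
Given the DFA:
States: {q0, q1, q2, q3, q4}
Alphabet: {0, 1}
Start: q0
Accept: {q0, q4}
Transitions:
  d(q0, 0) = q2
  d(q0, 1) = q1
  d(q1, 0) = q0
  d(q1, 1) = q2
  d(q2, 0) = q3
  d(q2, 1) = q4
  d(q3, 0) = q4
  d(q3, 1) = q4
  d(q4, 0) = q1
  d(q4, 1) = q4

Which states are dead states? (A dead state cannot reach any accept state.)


Forward reachability from each state:
  q0 -> reaches accept state q0 (live)
  q1 -> reaches accept state q0 (live)
  q2 -> reaches accept state q0 (live)
  q3 -> reaches accept state q0 (live)
  q4 -> reaches accept state q0 (live)

None (all states can reach an accept state)


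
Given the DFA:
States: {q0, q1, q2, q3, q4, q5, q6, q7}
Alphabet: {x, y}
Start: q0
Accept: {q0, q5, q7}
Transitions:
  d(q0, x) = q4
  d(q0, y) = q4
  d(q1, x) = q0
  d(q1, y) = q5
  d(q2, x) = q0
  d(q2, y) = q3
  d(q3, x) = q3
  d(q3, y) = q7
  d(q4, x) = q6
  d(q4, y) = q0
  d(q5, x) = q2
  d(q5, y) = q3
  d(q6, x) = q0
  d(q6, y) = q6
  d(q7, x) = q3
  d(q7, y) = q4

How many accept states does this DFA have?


Accept states listed: {q0, q5, q7}
Counting: q0(1) q5(2) q7(3)

3


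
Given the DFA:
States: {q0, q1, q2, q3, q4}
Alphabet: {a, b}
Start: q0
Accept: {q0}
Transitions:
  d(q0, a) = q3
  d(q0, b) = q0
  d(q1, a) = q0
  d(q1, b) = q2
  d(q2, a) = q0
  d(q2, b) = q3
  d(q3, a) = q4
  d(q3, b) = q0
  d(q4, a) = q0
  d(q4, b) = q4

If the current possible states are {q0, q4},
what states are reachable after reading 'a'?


Apply transition on 'a' from each current state:
  d(q0, a) = q3
  d(q4, a) = q0

{q0, q3}


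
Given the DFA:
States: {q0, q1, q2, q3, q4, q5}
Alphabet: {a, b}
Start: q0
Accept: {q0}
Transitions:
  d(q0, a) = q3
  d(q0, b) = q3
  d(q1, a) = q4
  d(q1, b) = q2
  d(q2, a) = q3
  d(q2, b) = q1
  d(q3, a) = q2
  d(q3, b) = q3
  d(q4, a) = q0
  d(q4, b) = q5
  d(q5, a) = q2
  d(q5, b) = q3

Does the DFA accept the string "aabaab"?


Trace: q0 -> q3 -> q2 -> q1 -> q4 -> q0 -> q3
Final state: q3
Accept states: {q0}

No, rejected (final state q3 is not an accept state)


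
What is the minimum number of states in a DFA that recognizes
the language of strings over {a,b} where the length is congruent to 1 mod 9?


States track (length) mod 9.
Need 9 states: one per remainder 0..8; accept = remainder 1.

9


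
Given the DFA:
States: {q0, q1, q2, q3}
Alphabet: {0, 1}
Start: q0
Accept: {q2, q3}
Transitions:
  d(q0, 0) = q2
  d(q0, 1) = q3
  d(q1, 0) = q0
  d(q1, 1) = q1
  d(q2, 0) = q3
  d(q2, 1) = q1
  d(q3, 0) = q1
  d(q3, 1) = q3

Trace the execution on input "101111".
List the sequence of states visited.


Input: 101111
d(q0, 1) = q3
d(q3, 0) = q1
d(q1, 1) = q1
d(q1, 1) = q1
d(q1, 1) = q1
d(q1, 1) = q1


q0 -> q3 -> q1 -> q1 -> q1 -> q1 -> q1
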